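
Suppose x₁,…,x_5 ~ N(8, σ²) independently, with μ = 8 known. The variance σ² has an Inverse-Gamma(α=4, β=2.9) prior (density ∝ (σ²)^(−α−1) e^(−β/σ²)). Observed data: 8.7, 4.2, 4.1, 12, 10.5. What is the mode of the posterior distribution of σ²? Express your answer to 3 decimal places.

σ̂²_MAP = 3.879

Sum of squared deviations about the known mean: SS = (8.7−8)² + (4.2−8)² + (4.1−8)² + (12−8)² + (10.5−8)² = 52.39.
The Normal likelihood contributes (σ²)^(−n/2) exp(−SS/(2σ²)), so the posterior is Inverse-Gamma(α + n/2, β + SS/2) = Inverse-Gamma(6.5, 29.095).
The mode of Inverse-Gamma(a, b) is b/(a+1) = 29.095/7.5 ≈ 3.879.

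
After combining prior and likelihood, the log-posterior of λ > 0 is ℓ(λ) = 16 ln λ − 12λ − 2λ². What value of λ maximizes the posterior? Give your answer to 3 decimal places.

ℓ'(λ) = 16/λ − 12 − 4λ. Setting this to zero and multiplying by λ: 4λ² + 12λ − 16 = 0.
λ = (−12 + √(12² + 4·4·16)) / (2·4) = (−12 + √400) / 8 = (−12 + 20)/8 = 1.
ℓ''(λ) = −16/λ² − 4 < 0, confirming a maximum.

λ̂_MAP = 1.000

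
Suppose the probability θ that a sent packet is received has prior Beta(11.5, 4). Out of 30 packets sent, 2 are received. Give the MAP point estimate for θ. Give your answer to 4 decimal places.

θ̂_MAP = 0.2874

Prior: Beta(11.5, 4).
Data: 2 successes in 30 trials. The binomial likelihood contributes θ^2(1−θ)^28, so the posterior is Beta(11.5+2, 4+28) = Beta(13.5, 32).
For Beta(a, b) with a, b > 1 the mode is (a−1)/(a+b−2) = 12.5/43.5 ≈ 0.2874.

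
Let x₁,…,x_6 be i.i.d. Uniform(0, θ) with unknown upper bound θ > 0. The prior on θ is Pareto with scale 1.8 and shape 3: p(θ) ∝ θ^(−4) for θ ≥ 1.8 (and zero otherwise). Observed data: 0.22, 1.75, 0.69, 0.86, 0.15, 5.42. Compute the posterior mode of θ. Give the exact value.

The Uniform(0, θ) likelihood is θ^(−n) for θ ≥ max(xᵢ), zero otherwise. Here max(xᵢ) = 5.42.
Posterior ∝ θ^(−4) · θ^(−6) = θ^(−10) on θ ≥ max(1.8, 5.42) = 5.42.
This density is strictly decreasing in θ, so the posterior mode lies at the lower boundary of the support.

θ̂_MAP = 5.42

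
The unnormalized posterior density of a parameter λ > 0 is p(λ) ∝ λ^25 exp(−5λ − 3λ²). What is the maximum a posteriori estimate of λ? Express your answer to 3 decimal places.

λ̂_MAP = 1.667

ℓ'(λ) = 25/λ − 5 − 6λ. Setting this to zero and multiplying by λ: 6λ² + 5λ − 25 = 0.
λ = (−5 + √(5² + 4·6·25)) / (2·6) = (−5 + √625) / 12 = (−5 + 25)/12 = 5/3.
ℓ''(λ) = −25/λ² − 6 < 0, confirming a maximum.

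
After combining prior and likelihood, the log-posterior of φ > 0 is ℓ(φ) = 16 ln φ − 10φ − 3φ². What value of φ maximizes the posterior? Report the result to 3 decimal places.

ℓ'(φ) = 16/φ − 10 − 6φ. Setting this to zero and multiplying by φ: 6φ² + 10φ − 16 = 0.
φ = (−10 + √(10² + 4·6·16)) / (2·6) = (−10 + √484) / 12 = (−10 + 22)/12 = 1.
ℓ''(φ) = −16/φ² − 6 < 0, confirming a maximum.

φ̂_MAP = 1.000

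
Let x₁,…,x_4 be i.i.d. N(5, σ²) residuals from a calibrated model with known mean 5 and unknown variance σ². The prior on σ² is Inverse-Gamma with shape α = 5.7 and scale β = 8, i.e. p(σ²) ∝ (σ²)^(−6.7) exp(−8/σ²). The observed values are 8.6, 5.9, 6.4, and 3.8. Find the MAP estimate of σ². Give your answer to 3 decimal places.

σ̂²_MAP = 1.906

Sum of squared deviations about the known mean: SS = (8.6−5)² + (5.9−5)² + (6.4−5)² + (3.8−5)² = 17.17.
The Normal likelihood contributes (σ²)^(−n/2) exp(−SS/(2σ²)), so the posterior is Inverse-Gamma(α + n/2, β + SS/2) = Inverse-Gamma(7.7, 16.585).
The mode of Inverse-Gamma(a, b) is b/(a+1) = 16.585/8.7 ≈ 1.906.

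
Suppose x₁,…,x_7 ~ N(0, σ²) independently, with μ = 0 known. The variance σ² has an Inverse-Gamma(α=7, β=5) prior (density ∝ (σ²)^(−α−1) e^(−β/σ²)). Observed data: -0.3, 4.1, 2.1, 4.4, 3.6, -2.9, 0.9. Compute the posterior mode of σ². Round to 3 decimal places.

Sum of squared deviations about the known mean: SS = (-0.3−0)² + (4.1−0)² + (2.1−0)² + (4.4−0)² + (3.6−0)² + (-2.9−0)² + (0.9−0)² = 62.85.
The Normal likelihood contributes (σ²)^(−n/2) exp(−SS/(2σ²)), so the posterior is Inverse-Gamma(α + n/2, β + SS/2) = Inverse-Gamma(10.5, 36.425).
The mode of Inverse-Gamma(a, b) is b/(a+1) = 36.425/11.5 ≈ 3.167.

σ̂²_MAP = 3.167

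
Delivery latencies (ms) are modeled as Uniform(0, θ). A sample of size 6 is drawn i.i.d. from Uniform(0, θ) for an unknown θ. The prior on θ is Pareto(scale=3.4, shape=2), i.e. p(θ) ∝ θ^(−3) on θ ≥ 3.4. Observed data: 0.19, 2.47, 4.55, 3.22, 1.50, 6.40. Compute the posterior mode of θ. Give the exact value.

θ̂_MAP = 6.40

The Uniform(0, θ) likelihood is θ^(−n) for θ ≥ max(xᵢ), zero otherwise. Here max(xᵢ) = 6.40.
Posterior ∝ θ^(−3) · θ^(−6) = θ^(−9) on θ ≥ max(3.4, 6.40) = 6.40.
This density is strictly decreasing in θ, so the posterior mode lies at the lower boundary of the support.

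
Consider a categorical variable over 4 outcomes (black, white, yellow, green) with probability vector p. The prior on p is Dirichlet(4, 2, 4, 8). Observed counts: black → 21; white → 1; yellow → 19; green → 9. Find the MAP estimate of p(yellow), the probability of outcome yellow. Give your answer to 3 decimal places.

MAP estimate of p(yellow) = 0.344

The posterior is Dirichlet(αᵢ + nᵢ) = Dirichlet(25, 3, 23, 17).
For a Dirichlet(a₁,…,a_K) with all aᵢ > 1, the mode has j-th component (aⱼ − 1)/(Σaᵢ − K).
Here Σaᵢ = 68 and K = 4, so p(yellow) = (23 − 1)/(68 − 4) = 22/64 ≈ 0.344.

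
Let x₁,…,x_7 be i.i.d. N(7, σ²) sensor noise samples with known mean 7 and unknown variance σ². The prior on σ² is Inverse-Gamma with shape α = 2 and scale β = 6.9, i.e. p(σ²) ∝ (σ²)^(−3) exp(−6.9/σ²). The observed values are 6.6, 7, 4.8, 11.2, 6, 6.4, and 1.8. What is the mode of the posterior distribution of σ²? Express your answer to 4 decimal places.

σ̂²_MAP = 4.9877

Sum of squared deviations about the known mean: SS = (6.6−7)² + (7−7)² + (4.8−7)² + (11.2−7)² + (6−7)² + (6.4−7)² + (1.8−7)² = 51.04.
The Normal likelihood contributes (σ²)^(−n/2) exp(−SS/(2σ²)), so the posterior is Inverse-Gamma(α + n/2, β + SS/2) = Inverse-Gamma(5.5, 32.42).
The mode of Inverse-Gamma(a, b) is b/(a+1) = 32.42/6.5 ≈ 4.9877.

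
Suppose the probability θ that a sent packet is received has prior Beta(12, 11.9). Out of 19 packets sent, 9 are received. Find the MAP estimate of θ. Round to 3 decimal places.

θ̂_MAP = 0.489

Prior: Beta(12, 11.9).
Data: 9 successes in 19 trials. The binomial likelihood contributes θ^9(1−θ)^10, so the posterior is Beta(12+9, 11.9+10) = Beta(21, 21.9).
For Beta(a, b) with a, b > 1 the mode is (a−1)/(a+b−2) = 20/40.9 ≈ 0.489.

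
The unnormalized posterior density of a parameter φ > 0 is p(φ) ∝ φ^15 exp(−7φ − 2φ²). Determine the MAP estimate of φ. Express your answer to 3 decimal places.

ℓ'(φ) = 15/φ − 7 − 4φ. Setting this to zero and multiplying by φ: 4φ² + 7φ − 15 = 0.
φ = (−7 + √(7² + 4·4·15)) / (2·4) = (−7 + √289) / 8 = (−7 + 17)/8 = 5/4.
ℓ''(φ) = −15/φ² − 4 < 0, confirming a maximum.

φ̂_MAP = 1.250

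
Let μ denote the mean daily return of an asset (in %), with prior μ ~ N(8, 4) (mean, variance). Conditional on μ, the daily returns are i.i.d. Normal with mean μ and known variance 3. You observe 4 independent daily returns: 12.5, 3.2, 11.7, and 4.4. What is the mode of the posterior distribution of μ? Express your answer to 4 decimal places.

n = 4; x̄ = (12.5 + 3.2 + 11.7 + 4.4)/4 = 31.8/4 = 7.95.
For a Normal prior and Normal likelihood with known variance, the posterior is Normal; its mode equals its mean, the precision-weighted average.
Prior precision 1/σ₀² = 1/4 = 0.25; data precision n/σ² = 4/3.
μ̂ = (0.25·8 + (4/3)·7.95) / (0.25 + 4/3) = 12.6/(19/12) = 756/95 ≈ 7.9579.

μ̂_MAP = 7.9579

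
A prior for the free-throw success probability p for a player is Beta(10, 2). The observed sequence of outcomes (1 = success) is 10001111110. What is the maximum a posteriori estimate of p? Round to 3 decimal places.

Prior: Beta(10, 2).
Data: 7 successes in 11 trials (from the sequence). The binomial likelihood contributes p^7(1−p)^4, so the posterior is Beta(10+7, 2+4) = Beta(17, 6).
For Beta(a, b) with a, b > 1 the mode is (a−1)/(a+b−2) = 16/21 ≈ 0.762.

p̂_MAP = 0.762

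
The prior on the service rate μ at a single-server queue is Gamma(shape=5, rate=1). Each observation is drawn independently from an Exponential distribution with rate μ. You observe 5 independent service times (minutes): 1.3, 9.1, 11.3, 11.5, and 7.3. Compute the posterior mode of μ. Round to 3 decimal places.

The Exponential(rate=μ) likelihood is ∝ μ^n e^(−μΣtᵢ). Here n = 5 and Σtᵢ = 1.3 + 9.1 + 11.3 + 11.5 + 7.3 = 40.5.
Posterior ∝ μ^4e^(−1μ) · μ^5e^(−40.5μ) = μ^9e^(−41.5μ), i.e. Gamma(10, 41.5).
Mode = (a−1)/b = 9/41.5 ≈ 0.217.

μ̂_MAP = 0.217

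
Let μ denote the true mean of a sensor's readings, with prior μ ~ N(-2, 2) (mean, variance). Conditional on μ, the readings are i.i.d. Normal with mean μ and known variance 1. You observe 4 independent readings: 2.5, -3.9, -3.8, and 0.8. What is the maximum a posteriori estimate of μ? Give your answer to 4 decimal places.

n = 4; x̄ = (2.5 + (-3.9) + (-3.8) + 0.8)/4 = -4.4/4 = -1.1.
For a Normal prior and Normal likelihood with known variance, the posterior is Normal; its mode equals its mean, the precision-weighted average.
Prior precision 1/σ₀² = 1/2 = 0.5; data precision n/σ² = 4/1 = 4.
μ̂ = (0.5·(-2) + 4·(-1.1)) / (0.5 + 4) = (-5.4)/4.5 = -1.2000.

μ̂_MAP = -1.2000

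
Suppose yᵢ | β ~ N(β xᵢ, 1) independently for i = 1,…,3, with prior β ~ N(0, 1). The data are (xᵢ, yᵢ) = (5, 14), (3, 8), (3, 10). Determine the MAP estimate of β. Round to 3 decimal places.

β̂_MAP = 2.818

log p(β | y) = −Σ(yᵢ − βxᵢ)²/(2·1) − β²/(2·1) + const.
Setting the derivative to zero: Σxᵢ(yᵢ − βxᵢ)/1 − β/1 = 0, so β = Σxᵢyᵢ / (Σxᵢ² + σ²/τ²).
Σxᵢyᵢ = 5·14 + 3·8 + 3·10 = 124; Σxᵢ² = 43; σ²/τ² = 1.
β̂_MAP = 124 / (43 + 1) = 124/44 ≈ 2.818.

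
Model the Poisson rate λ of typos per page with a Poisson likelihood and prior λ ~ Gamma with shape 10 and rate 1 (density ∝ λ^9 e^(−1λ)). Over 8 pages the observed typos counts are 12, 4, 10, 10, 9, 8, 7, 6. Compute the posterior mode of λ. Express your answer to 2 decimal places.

Σxᵢ = 12+4+10+10+9+8+7+6 = 66, with n = 8.
Posterior ∝ λ^9e^(−1λ) · λ^66e^(−8λ) = λ^75e^(−9λ), i.e. Gamma(shape=76, rate=9).
The mode of a Gamma(a, b) with a ≥ 1 (shape–rate) is (a−1)/b = 75/9 ≈ 8.33.

λ̂_MAP = 8.33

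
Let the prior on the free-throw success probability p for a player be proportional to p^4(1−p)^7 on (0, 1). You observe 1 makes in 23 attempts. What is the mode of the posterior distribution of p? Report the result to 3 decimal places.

The prior density ∝ p^4(1−p)^7 is the kernel of Beta(5, 8).
Data: 1 success in 23 trials. The binomial likelihood contributes p(1−p)^22, so the posterior is Beta(5+1, 8+22) = Beta(6, 30).
For Beta(a, b) with a, b > 1 the mode is (a−1)/(a+b−2) = 5/34 ≈ 0.147.

p̂_MAP = 0.147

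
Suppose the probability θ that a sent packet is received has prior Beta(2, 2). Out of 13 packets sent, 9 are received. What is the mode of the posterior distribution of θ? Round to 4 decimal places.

θ̂_MAP = 0.6667

Prior: Beta(2, 2).
Data: 9 successes in 13 trials. The binomial likelihood contributes θ^9(1−θ)^4, so the posterior is Beta(2+9, 2+4) = Beta(11, 6).
For Beta(a, b) with a, b > 1 the mode is (a−1)/(a+b−2) = 10/15 ≈ 0.6667.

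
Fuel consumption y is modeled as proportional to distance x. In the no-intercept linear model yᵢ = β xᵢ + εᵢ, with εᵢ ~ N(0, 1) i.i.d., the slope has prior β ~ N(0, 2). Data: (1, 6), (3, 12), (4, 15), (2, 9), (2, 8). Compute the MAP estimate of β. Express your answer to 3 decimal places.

β̂_MAP = 3.942

log p(β | y) = −Σ(yᵢ − βxᵢ)²/(2·1) − β²/(2·2) + const.
Setting the derivative to zero: Σxᵢ(yᵢ − βxᵢ)/1 − β/2 = 0, so β = Σxᵢyᵢ / (Σxᵢ² + σ²/τ²).
Σxᵢyᵢ = 1·6 + 3·12 + 4·15 + 2·9 + 2·8 = 136; Σxᵢ² = 34; σ²/τ² = 0.5.
β̂_MAP = 136 / (34 + 0.5) = 136/34.5 ≈ 3.942.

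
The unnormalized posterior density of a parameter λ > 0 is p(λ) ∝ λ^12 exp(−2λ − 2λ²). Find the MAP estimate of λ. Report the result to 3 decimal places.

λ̂_MAP = 1.500

ℓ'(λ) = 12/λ − 2 − 4λ. Setting this to zero and multiplying by λ: 4λ² + 2λ − 12 = 0.
λ = (−2 + √(2² + 4·4·12)) / (2·4) = (−2 + √196) / 8 = (−2 + 14)/8 = 3/2.
ℓ''(λ) = −12/λ² − 4 < 0, confirming a maximum.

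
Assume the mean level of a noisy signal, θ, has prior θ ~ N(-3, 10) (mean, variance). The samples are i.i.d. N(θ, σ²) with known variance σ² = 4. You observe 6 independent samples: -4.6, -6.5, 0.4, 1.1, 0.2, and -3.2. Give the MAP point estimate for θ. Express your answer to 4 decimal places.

n = 6; x̄ = ((-4.6) + (-6.5) + 0.4 + 1.1 + 0.2 + (-3.2))/6 = -12.6/6 = -2.1.
For a Normal prior and Normal likelihood with known variance, the posterior is Normal; its mode equals its mean, the precision-weighted average.
Prior precision 1/σ₀² = 1/10 = 0.1; data precision n/σ² = 6/4 = 1.5.
θ̂ = (0.1·(-3) + 1.5·(-2.1)) / (0.1 + 1.5) = (-3.45)/1.6 = -2.15625 ≈ -2.1563.

θ̂_MAP = -2.1563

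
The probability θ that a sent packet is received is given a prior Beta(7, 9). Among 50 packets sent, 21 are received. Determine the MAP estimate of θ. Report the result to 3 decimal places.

Prior: Beta(7, 9).
Data: 21 successes in 50 trials. The binomial likelihood contributes θ^21(1−θ)^29, so the posterior is Beta(7+21, 9+29) = Beta(28, 38).
For Beta(a, b) with a, b > 1 the mode is (a−1)/(a+b−2) = 27/64 ≈ 0.422.

θ̂_MAP = 0.422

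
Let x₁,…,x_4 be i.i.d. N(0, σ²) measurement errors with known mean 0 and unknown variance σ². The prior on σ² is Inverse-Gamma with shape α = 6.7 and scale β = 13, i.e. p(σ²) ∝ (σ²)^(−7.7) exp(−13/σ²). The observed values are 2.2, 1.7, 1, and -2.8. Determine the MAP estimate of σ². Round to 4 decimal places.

Sum of squared deviations about the known mean: SS = (2.2−0)² + (1.7−0)² + (1−0)² + (-2.8−0)² = 16.57.
The Normal likelihood contributes (σ²)^(−n/2) exp(−SS/(2σ²)), so the posterior is Inverse-Gamma(α + n/2, β + SS/2) = Inverse-Gamma(8.7, 21.285).
The mode of Inverse-Gamma(a, b) is b/(a+1) = 21.285/9.7 ≈ 2.1943.

σ̂²_MAP = 2.1943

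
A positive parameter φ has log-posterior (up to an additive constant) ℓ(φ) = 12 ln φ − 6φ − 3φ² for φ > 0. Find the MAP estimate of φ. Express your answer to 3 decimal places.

ℓ'(φ) = 12/φ − 6 − 6φ. Setting this to zero and multiplying by φ: 6φ² + 6φ − 12 = 0.
φ = (−6 + √(6² + 4·6·12)) / (2·6) = (−6 + √324) / 12 = (−6 + 18)/12 = 1.
ℓ''(φ) = −12/φ² − 6 < 0, confirming a maximum.

φ̂_MAP = 1.000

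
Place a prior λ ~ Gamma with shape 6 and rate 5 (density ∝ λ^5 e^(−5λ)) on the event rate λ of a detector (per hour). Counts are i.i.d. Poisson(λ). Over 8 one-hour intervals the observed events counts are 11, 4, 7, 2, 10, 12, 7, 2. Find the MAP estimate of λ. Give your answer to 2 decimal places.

Σxᵢ = 11+4+7+2+10+12+7+2 = 55, with n = 8.
Posterior ∝ λ^5e^(−5λ) · λ^55e^(−8λ) = λ^60e^(−13λ), i.e. Gamma(shape=61, rate=13).
The mode of a Gamma(a, b) with a ≥ 1 (shape–rate) is (a−1)/b = 60/13 ≈ 4.62.

λ̂_MAP = 4.62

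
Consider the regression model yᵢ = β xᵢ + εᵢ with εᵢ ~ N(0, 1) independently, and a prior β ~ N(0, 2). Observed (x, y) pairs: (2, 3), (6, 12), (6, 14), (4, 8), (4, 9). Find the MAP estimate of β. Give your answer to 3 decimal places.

β̂_MAP = 2.120

log p(β | y) = −Σ(yᵢ − βxᵢ)²/(2·1) − β²/(2·2) + const.
Setting the derivative to zero: Σxᵢ(yᵢ − βxᵢ)/1 − β/2 = 0, so β = Σxᵢyᵢ / (Σxᵢ² + σ²/τ²).
Σxᵢyᵢ = 2·3 + 6·12 + 6·14 + 4·8 + 4·9 = 230; Σxᵢ² = 108; σ²/τ² = 0.5.
β̂_MAP = 230 / (108 + 0.5) = 230/108.5 ≈ 2.120.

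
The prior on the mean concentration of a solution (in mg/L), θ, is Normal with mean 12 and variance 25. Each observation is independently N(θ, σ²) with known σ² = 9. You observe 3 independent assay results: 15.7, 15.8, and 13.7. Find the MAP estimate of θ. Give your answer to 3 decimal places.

θ̂_MAP = 14.738

n = 3; x̄ = (15.7 + 15.8 + 13.7)/3 = 45.2/3 = 226/15 ≈ 15.0667.
For a Normal prior and Normal likelihood with known variance, the posterior is Normal; its mode equals its mean, the precision-weighted average.
Prior precision 1/σ₀² = 1/25 = 0.04; data precision n/σ² = 3/9 = 1/3.
θ̂ = (0.04·12 + (1/3)·(226/15)) / (0.04 + 1/3) = (1238/225)/(28/75) = 619/42 ≈ 14.738.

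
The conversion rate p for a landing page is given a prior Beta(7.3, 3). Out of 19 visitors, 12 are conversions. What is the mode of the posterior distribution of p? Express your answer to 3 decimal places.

p̂_MAP = 0.670

Prior: Beta(7.3, 3).
Data: 12 successes in 19 trials. The binomial likelihood contributes p^12(1−p)^7, so the posterior is Beta(7.3+12, 3+7) = Beta(19.3, 10).
For Beta(a, b) with a, b > 1 the mode is (a−1)/(a+b−2) = 18.3/27.3 ≈ 0.670.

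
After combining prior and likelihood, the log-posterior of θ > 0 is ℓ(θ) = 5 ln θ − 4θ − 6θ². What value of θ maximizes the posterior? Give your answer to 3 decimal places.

ℓ'(θ) = 5/θ − 4 − 12θ. Setting this to zero and multiplying by θ: 12θ² + 4θ − 5 = 0.
θ = (−4 + √(4² + 4·12·5)) / (2·12) = (−4 + √256) / 24 = (−4 + 16)/24 = 1/2.
ℓ''(θ) = −5/θ² − 12 < 0, confirming a maximum.

θ̂_MAP = 0.500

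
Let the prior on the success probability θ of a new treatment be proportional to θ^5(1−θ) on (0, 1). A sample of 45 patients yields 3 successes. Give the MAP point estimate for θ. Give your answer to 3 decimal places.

θ̂_MAP = 0.157

The prior density ∝ θ^5(1−θ)^1 is the kernel of Beta(6, 2).
Data: 3 successes in 45 trials. The binomial likelihood contributes θ^3(1−θ)^42, so the posterior is Beta(6+3, 2+42) = Beta(9, 44).
For Beta(a, b) with a, b > 1 the mode is (a−1)/(a+b−2) = 8/51 ≈ 0.157.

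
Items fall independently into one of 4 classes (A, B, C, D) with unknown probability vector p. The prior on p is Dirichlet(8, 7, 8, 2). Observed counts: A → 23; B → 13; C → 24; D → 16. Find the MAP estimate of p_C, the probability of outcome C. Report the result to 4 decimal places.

MAP estimate of p_C = 0.3196

The posterior is Dirichlet(αᵢ + nᵢ) = Dirichlet(31, 20, 32, 18).
For a Dirichlet(a₁,…,a_K) with all aᵢ > 1, the mode has j-th component (aⱼ − 1)/(Σaᵢ − K).
Here Σaᵢ = 101 and K = 4, so p_C = (32 − 1)/(101 − 4) = 31/97 ≈ 0.3196.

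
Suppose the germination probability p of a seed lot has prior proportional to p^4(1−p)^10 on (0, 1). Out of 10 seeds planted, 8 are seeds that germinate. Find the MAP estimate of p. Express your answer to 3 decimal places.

The prior density ∝ p^4(1−p)^10 is the kernel of Beta(5, 11).
Data: 8 successes in 10 trials. The binomial likelihood contributes p^8(1−p)^2, so the posterior is Beta(5+8, 11+2) = Beta(13, 13).
For Beta(a, b) with a, b > 1 the mode is (a−1)/(a+b−2) = 12/24 ≈ 0.500.

p̂_MAP = 0.500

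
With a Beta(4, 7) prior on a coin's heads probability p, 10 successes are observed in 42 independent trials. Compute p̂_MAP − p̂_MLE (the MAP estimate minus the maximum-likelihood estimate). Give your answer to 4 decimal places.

MAP − MLE = 0.0168

Posterior is Beta(14, 39); MAP = (14−1)/(53−2) = 13/51 ≈ 0.25490.
MLE ignores the prior: p̂_MLE = k/n = 10/42 ≈ 0.23810.
Difference = 13/51 − 10/42 = 2/119 ≈ 0.0168.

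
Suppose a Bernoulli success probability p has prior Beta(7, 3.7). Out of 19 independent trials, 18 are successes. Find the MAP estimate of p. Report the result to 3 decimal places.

Prior: Beta(7, 3.7).
Data: 18 successes in 19 trials. The binomial likelihood contributes p^18(1−p)^1, so the posterior is Beta(7+18, 3.7+1) = Beta(25, 4.7).
For Beta(a, b) with a, b > 1 the mode is (a−1)/(a+b−2) = 24/27.7 ≈ 0.866.

p̂_MAP = 0.866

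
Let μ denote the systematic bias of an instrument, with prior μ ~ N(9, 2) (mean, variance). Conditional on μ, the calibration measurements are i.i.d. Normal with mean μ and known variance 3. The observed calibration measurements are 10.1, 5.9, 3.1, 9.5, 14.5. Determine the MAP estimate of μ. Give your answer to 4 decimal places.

μ̂_MAP = 8.7077

n = 5; x̄ = (10.1 + 5.9 + 3.1 + 9.5 + 14.5)/5 = 43.1/5 = 8.62.
For a Normal prior and Normal likelihood with known variance, the posterior is Normal; its mode equals its mean, the precision-weighted average.
Prior precision 1/σ₀² = 1/2 = 0.5; data precision n/σ² = 5/3.
μ̂ = (0.5·9 + (5/3)·8.62) / (0.5 + 5/3) = (283/15)/(13/6) = 566/65 ≈ 8.7077.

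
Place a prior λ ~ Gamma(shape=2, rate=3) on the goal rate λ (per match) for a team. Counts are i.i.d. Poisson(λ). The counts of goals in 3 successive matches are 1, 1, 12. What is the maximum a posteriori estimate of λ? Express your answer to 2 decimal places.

λ̂_MAP = 2.50

Σxᵢ = 1+1+12 = 14, with n = 3.
Posterior ∝ λe^(−3λ) · λ^14e^(−3λ) = λ^15e^(−6λ), i.e. Gamma(shape=16, rate=6).
The mode of a Gamma(a, b) with a ≥ 1 (shape–rate) is (a−1)/b = 15/6 ≈ 2.50.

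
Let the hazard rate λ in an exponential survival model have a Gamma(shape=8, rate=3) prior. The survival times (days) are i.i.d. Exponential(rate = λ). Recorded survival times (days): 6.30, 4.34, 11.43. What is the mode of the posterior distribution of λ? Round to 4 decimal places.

The Exponential(rate=λ) likelihood is ∝ λ^n e^(−λΣtᵢ). Here n = 3 and Σtᵢ = 6.30 + 4.34 + 11.43 = 22.07.
Posterior ∝ λ^7e^(−3λ) · λ^3e^(−22.07λ) = λ^10e^(−25.07λ), i.e. Gamma(11, 25.07).
Mode = (a−1)/b = 10/25.07 ≈ 0.3989.

λ̂_MAP = 0.3989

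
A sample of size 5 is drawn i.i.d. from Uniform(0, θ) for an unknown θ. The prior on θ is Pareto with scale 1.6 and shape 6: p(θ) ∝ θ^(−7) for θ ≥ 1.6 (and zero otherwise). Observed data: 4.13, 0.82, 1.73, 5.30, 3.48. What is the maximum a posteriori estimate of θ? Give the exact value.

The Uniform(0, θ) likelihood is θ^(−n) for θ ≥ max(xᵢ), zero otherwise. Here max(xᵢ) = 5.30.
Posterior ∝ θ^(−7) · θ^(−5) = θ^(−12) on θ ≥ max(1.6, 5.30) = 5.30.
This density is strictly decreasing in θ, so the posterior mode lies at the lower boundary of the support.

θ̂_MAP = 5.30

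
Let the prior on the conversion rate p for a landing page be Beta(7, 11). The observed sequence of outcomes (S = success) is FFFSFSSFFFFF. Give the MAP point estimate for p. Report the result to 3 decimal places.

Prior: Beta(7, 11).
Data: 3 successes in 12 trials (from the sequence). The binomial likelihood contributes p^3(1−p)^9, so the posterior is Beta(7+3, 11+9) = Beta(10, 20).
For Beta(a, b) with a, b > 1 the mode is (a−1)/(a+b−2) = 9/28 ≈ 0.321.

p̂_MAP = 0.321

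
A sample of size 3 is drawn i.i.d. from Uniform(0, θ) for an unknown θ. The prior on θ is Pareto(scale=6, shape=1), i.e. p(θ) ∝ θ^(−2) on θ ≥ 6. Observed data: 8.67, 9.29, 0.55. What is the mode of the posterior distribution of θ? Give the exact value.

θ̂_MAP = 9.29

The Uniform(0, θ) likelihood is θ^(−n) for θ ≥ max(xᵢ), zero otherwise. Here max(xᵢ) = 9.29.
Posterior ∝ θ^(−2) · θ^(−3) = θ^(−5) on θ ≥ max(6, 9.29) = 9.29.
This density is strictly decreasing in θ, so the posterior mode lies at the lower boundary of the support.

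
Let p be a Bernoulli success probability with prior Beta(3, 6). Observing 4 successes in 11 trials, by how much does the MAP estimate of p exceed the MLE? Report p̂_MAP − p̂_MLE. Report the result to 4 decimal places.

Posterior is Beta(7, 13); MAP = (7−1)/(20−2) = 6/18 ≈ 0.33333.
MLE ignores the prior: p̂_MLE = k/n = 4/11 ≈ 0.36364.
Difference = 6/18 − 4/11 = -1/33 ≈ -0.0303.

MAP − MLE = -0.0303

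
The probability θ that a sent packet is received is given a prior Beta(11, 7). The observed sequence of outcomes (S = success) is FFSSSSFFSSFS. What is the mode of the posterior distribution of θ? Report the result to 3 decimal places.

θ̂_MAP = 0.607

Prior: Beta(11, 7).
Data: 7 successes in 12 trials (from the sequence). The binomial likelihood contributes θ^7(1−θ)^5, so the posterior is Beta(11+7, 7+5) = Beta(18, 12).
For Beta(a, b) with a, b > 1 the mode is (a−1)/(a+b−2) = 17/28 ≈ 0.607.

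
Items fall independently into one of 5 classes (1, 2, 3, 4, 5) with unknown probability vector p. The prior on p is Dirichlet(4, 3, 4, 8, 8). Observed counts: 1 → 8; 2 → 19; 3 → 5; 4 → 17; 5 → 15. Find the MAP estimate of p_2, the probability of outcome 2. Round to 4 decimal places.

MAP estimate: 0.2442

The posterior is Dirichlet(αᵢ + nᵢ) = Dirichlet(12, 22, 9, 25, 23).
For a Dirichlet(a₁,…,a_K) with all aᵢ > 1, the mode has j-th component (aⱼ − 1)/(Σaᵢ − K).
Here Σaᵢ = 91 and K = 5, so p_2 = (22 − 1)/(91 − 5) = 21/86 ≈ 0.2442.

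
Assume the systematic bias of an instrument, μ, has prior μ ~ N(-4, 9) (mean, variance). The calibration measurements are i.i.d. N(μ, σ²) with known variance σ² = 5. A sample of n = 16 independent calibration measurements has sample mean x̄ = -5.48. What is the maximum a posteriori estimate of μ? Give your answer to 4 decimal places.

μ̂_MAP = -5.4303

n = 16, x̄ = -5.48.
For a Normal prior and Normal likelihood with known variance, the posterior is Normal; its mode equals its mean, the precision-weighted average.
Prior precision 1/σ₀² = 1/9; data precision n/σ² = 16/5 = 3.2.
μ̂ = ((1/9)·(-4) + 3.2·(-5.48)) / (1/9 + 3.2) = (-20228/1125)/(149/45) = -20228/3725 ≈ -5.4303.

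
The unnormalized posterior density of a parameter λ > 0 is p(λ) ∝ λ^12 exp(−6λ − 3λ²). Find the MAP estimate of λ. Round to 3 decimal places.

λ̂_MAP = 1.000

ℓ'(λ) = 12/λ − 6 − 6λ. Setting this to zero and multiplying by λ: 6λ² + 6λ − 12 = 0.
λ = (−6 + √(6² + 4·6·12)) / (2·6) = (−6 + √324) / 12 = (−6 + 18)/12 = 1.
ℓ''(λ) = −12/λ² − 6 < 0, confirming a maximum.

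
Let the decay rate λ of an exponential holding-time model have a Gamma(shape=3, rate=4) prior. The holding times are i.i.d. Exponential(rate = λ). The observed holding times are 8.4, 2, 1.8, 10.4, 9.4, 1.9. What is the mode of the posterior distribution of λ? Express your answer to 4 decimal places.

λ̂_MAP = 0.2111

The Exponential(rate=λ) likelihood is ∝ λ^n e^(−λΣtᵢ). Here n = 6 and Σtᵢ = 8.4 + 2 + 1.8 + 10.4 + 9.4 + 1.9 = 33.9.
Posterior ∝ λ^2e^(−4λ) · λ^6e^(−33.9λ) = λ^8e^(−37.9λ), i.e. Gamma(9, 37.9).
Mode = (a−1)/b = 8/37.9 ≈ 0.2111.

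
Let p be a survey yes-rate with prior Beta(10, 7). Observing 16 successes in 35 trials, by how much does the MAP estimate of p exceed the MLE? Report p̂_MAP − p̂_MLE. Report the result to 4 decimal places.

MAP − MLE = 0.0429

Posterior is Beta(26, 26); MAP = (26−1)/(52−2) = 25/50 ≈ 0.50000.
MLE ignores the prior: p̂_MLE = k/n = 16/35 ≈ 0.45714.
Difference = 25/50 − 16/35 = 3/70 ≈ 0.0429.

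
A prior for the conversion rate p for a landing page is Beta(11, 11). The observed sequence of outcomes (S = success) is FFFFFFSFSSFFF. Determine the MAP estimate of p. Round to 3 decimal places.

Prior: Beta(11, 11).
Data: 3 successes in 13 trials (from the sequence). The binomial likelihood contributes p^3(1−p)^10, so the posterior is Beta(11+3, 11+10) = Beta(14, 21).
For Beta(a, b) with a, b > 1 the mode is (a−1)/(a+b−2) = 13/33 ≈ 0.394.

p̂_MAP = 0.394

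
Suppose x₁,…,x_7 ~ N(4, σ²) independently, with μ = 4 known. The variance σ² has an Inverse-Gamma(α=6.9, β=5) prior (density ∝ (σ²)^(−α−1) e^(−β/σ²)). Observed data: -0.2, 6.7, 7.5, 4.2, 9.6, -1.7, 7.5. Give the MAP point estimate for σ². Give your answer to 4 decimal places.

σ̂²_MAP = 5.4088

Sum of squared deviations about the known mean: SS = (-0.2−4)² + (6.7−4)² + (7.5−4)² + (4.2−4)² + (9.6−4)² + (-1.7−4)² + (7.5−4)² = 113.32.
The Normal likelihood contributes (σ²)^(−n/2) exp(−SS/(2σ²)), so the posterior is Inverse-Gamma(α + n/2, β + SS/2) = Inverse-Gamma(10.4, 61.66).
The mode of Inverse-Gamma(a, b) is b/(a+1) = 61.66/11.4 ≈ 5.4088.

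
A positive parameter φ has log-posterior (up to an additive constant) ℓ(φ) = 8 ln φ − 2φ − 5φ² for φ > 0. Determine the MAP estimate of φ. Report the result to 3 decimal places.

ℓ'(φ) = 8/φ − 2 − 10φ. Setting this to zero and multiplying by φ: 10φ² + 2φ − 8 = 0.
φ = (−2 + √(2² + 4·10·8)) / (2·10) = (−2 + √324) / 20 = (−2 + 18)/20 = 4/5.
ℓ''(φ) = −8/φ² − 10 < 0, confirming a maximum.

φ̂_MAP = 0.800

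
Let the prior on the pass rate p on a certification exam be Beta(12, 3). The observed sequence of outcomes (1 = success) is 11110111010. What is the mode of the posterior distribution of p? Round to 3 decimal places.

p̂_MAP = 0.792

Prior: Beta(12, 3).
Data: 8 successes in 11 trials (from the sequence). The binomial likelihood contributes p^8(1−p)^3, so the posterior is Beta(12+8, 3+3) = Beta(20, 6).
For Beta(a, b) with a, b > 1 the mode is (a−1)/(a+b−2) = 19/24 ≈ 0.792.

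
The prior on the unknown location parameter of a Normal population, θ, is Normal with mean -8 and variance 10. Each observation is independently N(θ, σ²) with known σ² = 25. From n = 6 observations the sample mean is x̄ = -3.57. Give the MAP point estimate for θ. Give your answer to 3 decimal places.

θ̂_MAP = -4.873

n = 6, x̄ = -3.57.
For a Normal prior and Normal likelihood with known variance, the posterior is Normal; its mode equals its mean, the precision-weighted average.
Prior precision 1/σ₀² = 1/10 = 0.1; data precision n/σ² = 6/25 = 0.24.
θ̂ = (0.1·(-8) + 0.24·(-3.57)) / (0.1 + 0.24) = (-1.6568)/0.34 = -2071/425 ≈ -4.873.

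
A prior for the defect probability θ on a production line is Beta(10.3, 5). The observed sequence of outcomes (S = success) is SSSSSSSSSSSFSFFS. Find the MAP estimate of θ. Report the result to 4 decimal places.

θ̂_MAP = 0.7611

Prior: Beta(10.3, 5).
Data: 13 successes in 16 trials (from the sequence). The binomial likelihood contributes θ^13(1−θ)^3, so the posterior is Beta(10.3+13, 5+3) = Beta(23.3, 8).
For Beta(a, b) with a, b > 1 the mode is (a−1)/(a+b−2) = 22.3/29.3 ≈ 0.7611.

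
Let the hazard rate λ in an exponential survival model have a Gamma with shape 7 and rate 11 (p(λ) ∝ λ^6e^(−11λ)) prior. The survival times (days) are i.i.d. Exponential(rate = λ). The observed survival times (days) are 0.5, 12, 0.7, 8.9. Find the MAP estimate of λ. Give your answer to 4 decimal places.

The Exponential(rate=λ) likelihood is ∝ λ^n e^(−λΣtᵢ). Here n = 4 and Σtᵢ = 0.5 + 12 + 0.7 + 8.9 = 22.1.
Posterior ∝ λ^6e^(−11λ) · λ^4e^(−22.1λ) = λ^10e^(−33.1λ), i.e. Gamma(11, 33.1).
Mode = (a−1)/b = 10/33.1 ≈ 0.3021.

λ̂_MAP = 0.3021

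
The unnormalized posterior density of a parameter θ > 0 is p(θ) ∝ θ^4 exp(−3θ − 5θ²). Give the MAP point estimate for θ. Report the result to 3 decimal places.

θ̂_MAP = 0.500

ℓ'(θ) = 4/θ − 3 − 10θ. Setting this to zero and multiplying by θ: 10θ² + 3θ − 4 = 0.
θ = (−3 + √(3² + 4·10·4)) / (2·10) = (−3 + √169) / 20 = (−3 + 13)/20 = 1/2.
ℓ''(θ) = −4/θ² − 10 < 0, confirming a maximum.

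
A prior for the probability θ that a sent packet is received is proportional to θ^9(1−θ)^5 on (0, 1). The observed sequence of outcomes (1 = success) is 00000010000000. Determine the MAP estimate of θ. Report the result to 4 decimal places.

θ̂_MAP = 0.3571

The prior density ∝ θ^9(1−θ)^5 is the kernel of Beta(10, 6).
Data: 1 success in 14 trials (from the sequence). The binomial likelihood contributes θ(1−θ)^13, so the posterior is Beta(10+1, 6+13) = Beta(11, 19).
For Beta(a, b) with a, b > 1 the mode is (a−1)/(a+b−2) = 10/28 ≈ 0.3571.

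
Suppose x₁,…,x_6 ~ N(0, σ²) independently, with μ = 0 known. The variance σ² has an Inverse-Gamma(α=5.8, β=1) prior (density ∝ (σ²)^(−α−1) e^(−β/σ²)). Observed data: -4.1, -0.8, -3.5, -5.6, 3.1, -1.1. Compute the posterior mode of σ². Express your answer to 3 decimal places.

σ̂²_MAP = 3.769

Sum of squared deviations about the known mean: SS = (-4.1−0)² + (-0.8−0)² + (-3.5−0)² + (-5.6−0)² + (3.1−0)² + (-1.1−0)² = 71.88.
The Normal likelihood contributes (σ²)^(−n/2) exp(−SS/(2σ²)), so the posterior is Inverse-Gamma(α + n/2, β + SS/2) = Inverse-Gamma(8.8, 36.94).
The mode of Inverse-Gamma(a, b) is b/(a+1) = 36.94/9.8 ≈ 3.769.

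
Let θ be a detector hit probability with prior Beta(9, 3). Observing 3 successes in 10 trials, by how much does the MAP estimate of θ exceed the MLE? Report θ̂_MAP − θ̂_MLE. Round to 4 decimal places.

Posterior is Beta(12, 10); MAP = (12−1)/(22−2) = 11/20 ≈ 0.55000.
MLE ignores the prior: θ̂_MLE = k/n = 3/10 ≈ 0.30000.
Difference = 11/20 − 3/10 = 1/4 ≈ 0.2500.

MAP − MLE = 0.2500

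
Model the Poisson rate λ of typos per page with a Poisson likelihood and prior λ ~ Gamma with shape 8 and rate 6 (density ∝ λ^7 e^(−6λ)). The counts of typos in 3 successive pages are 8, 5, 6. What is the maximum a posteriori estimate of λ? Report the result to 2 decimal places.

λ̂_MAP = 2.89

Σxᵢ = 8+5+6 = 19, with n = 3.
Posterior ∝ λ^7e^(−6λ) · λ^19e^(−3λ) = λ^26e^(−9λ), i.e. Gamma(shape=27, rate=9).
The mode of a Gamma(a, b) with a ≥ 1 (shape–rate) is (a−1)/b = 26/9 ≈ 2.89.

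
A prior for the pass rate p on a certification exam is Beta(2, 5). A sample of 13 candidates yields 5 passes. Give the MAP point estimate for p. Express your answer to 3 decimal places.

Prior: Beta(2, 5).
Data: 5 successes in 13 trials. The binomial likelihood contributes p^5(1−p)^8, so the posterior is Beta(2+5, 5+8) = Beta(7, 13).
For Beta(a, b) with a, b > 1 the mode is (a−1)/(a+b−2) = 6/18 ≈ 0.333.

p̂_MAP = 0.333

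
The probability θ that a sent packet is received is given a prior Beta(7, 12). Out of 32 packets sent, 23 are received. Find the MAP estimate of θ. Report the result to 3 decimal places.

Prior: Beta(7, 12).
Data: 23 successes in 32 trials. The binomial likelihood contributes θ^23(1−θ)^9, so the posterior is Beta(7+23, 12+9) = Beta(30, 21).
For Beta(a, b) with a, b > 1 the mode is (a−1)/(a+b−2) = 29/49 ≈ 0.592.

θ̂_MAP = 0.592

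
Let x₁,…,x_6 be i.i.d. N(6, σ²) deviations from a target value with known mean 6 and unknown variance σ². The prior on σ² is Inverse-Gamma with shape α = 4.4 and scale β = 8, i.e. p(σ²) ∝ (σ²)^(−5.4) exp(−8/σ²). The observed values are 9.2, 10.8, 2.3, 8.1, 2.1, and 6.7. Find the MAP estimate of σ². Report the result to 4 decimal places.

Sum of squared deviations about the known mean: SS = (9.2−6)² + (10.8−6)² + (2.3−6)² + (8.1−6)² + (2.1−6)² + (6.7−6)² = 67.08.
The Normal likelihood contributes (σ²)^(−n/2) exp(−SS/(2σ²)), so the posterior is Inverse-Gamma(α + n/2, β + SS/2) = Inverse-Gamma(7.4, 41.54).
The mode of Inverse-Gamma(a, b) is b/(a+1) = 41.54/8.4 ≈ 4.9452.

σ̂²_MAP = 4.9452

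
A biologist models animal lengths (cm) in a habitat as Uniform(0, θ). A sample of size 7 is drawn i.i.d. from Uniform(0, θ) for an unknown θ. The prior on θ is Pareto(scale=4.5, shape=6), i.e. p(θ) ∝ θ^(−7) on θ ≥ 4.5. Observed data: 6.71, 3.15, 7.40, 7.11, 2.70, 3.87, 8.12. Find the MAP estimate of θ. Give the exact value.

θ̂_MAP = 8.12

The Uniform(0, θ) likelihood is θ^(−n) for θ ≥ max(xᵢ), zero otherwise. Here max(xᵢ) = 8.12.
Posterior ∝ θ^(−7) · θ^(−7) = θ^(−14) on θ ≥ max(4.5, 8.12) = 8.12.
This density is strictly decreasing in θ, so the posterior mode lies at the lower boundary of the support.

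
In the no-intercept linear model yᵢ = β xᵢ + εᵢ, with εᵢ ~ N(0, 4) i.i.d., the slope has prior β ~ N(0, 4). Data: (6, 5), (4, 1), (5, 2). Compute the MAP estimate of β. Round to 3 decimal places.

β̂_MAP = 0.564

log p(β | y) = −Σ(yᵢ − βxᵢ)²/(2·4) − β²/(2·4) + const.
Setting the derivative to zero: Σxᵢ(yᵢ − βxᵢ)/4 − β/4 = 0, so β = Σxᵢyᵢ / (Σxᵢ² + σ²/τ²).
Σxᵢyᵢ = 6·5 + 4·1 + 5·2 = 44; Σxᵢ² = 77; σ²/τ² = 1.
β̂_MAP = 44 / (77 + 1) = 44/78 ≈ 0.564.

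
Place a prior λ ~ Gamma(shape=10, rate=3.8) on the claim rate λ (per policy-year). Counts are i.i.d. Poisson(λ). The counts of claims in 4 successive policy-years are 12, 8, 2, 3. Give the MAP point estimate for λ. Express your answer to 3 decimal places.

Σxᵢ = 12+8+2+3 = 25, with n = 4.
Posterior ∝ λ^9e^(−3.8λ) · λ^25e^(−4λ) = λ^34e^(−7.8λ), i.e. Gamma(shape=35, rate=7.8).
The mode of a Gamma(a, b) with a ≥ 1 (shape–rate) is (a−1)/b = 34/7.8 ≈ 4.359.

λ̂_MAP = 4.359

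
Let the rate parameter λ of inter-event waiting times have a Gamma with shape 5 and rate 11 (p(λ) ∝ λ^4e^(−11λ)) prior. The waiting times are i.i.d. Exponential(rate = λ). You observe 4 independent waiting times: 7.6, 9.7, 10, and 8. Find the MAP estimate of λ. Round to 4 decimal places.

The Exponential(rate=λ) likelihood is ∝ λ^n e^(−λΣtᵢ). Here n = 4 and Σtᵢ = 7.6 + 9.7 + 10 + 8 = 35.3.
Posterior ∝ λ^4e^(−11λ) · λ^4e^(−35.3λ) = λ^8e^(−46.3λ), i.e. Gamma(9, 46.3).
Mode = (a−1)/b = 8/46.3 ≈ 0.1728.

λ̂_MAP = 0.1728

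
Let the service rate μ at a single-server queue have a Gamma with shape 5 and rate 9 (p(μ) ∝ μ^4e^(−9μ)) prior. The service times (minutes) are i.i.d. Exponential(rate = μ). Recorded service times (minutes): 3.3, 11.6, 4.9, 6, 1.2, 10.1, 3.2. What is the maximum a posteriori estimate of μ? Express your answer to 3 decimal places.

μ̂_MAP = 0.223

The Exponential(rate=μ) likelihood is ∝ μ^n e^(−μΣtᵢ). Here n = 7 and Σtᵢ = 3.3 + 11.6 + 4.9 + 6 + 1.2 + 10.1 + 3.2 = 40.3.
Posterior ∝ μ^4e^(−9μ) · μ^7e^(−40.3μ) = μ^11e^(−49.3μ), i.e. Gamma(12, 49.3).
Mode = (a−1)/b = 11/49.3 ≈ 0.223.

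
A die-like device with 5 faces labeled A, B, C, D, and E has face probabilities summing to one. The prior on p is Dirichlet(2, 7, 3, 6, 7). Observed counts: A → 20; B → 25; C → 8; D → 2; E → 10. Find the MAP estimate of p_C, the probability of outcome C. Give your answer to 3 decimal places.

The posterior is Dirichlet(αᵢ + nᵢ) = Dirichlet(22, 32, 11, 8, 17).
For a Dirichlet(a₁,…,a_K) with all aᵢ > 1, the mode has j-th component (aⱼ − 1)/(Σaᵢ − K).
Here Σaᵢ = 90 and K = 5, so p_C = (11 − 1)/(90 − 5) = 10/85 ≈ 0.118.

MAP estimate of p_C = 0.118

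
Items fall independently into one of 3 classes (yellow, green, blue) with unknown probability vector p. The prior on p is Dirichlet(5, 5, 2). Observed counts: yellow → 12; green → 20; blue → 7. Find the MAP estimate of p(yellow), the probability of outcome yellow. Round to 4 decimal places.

MAP estimate of p(yellow) = 0.3333

The posterior is Dirichlet(αᵢ + nᵢ) = Dirichlet(17, 25, 9).
For a Dirichlet(a₁,…,a_K) with all aᵢ > 1, the mode has j-th component (aⱼ − 1)/(Σaᵢ − K).
Here Σaᵢ = 51 and K = 3, so p(yellow) = (17 − 1)/(51 − 3) = 16/48 ≈ 0.3333.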